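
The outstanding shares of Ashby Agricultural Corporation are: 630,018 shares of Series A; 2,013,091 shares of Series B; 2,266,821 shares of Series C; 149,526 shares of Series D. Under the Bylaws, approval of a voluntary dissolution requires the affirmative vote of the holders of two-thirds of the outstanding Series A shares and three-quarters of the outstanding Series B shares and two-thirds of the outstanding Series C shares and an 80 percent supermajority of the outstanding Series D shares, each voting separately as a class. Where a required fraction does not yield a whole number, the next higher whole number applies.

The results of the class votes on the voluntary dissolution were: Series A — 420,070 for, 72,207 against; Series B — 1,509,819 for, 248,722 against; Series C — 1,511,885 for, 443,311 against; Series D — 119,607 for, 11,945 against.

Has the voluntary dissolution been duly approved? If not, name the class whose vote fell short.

Series A: 2/3 of 630018 = 420012; 420,012 required, 420,070 in favor — approved.
Series B: 3/4 of 2013091 = 1509818.25, rounded up to 1509819; 1,509,819 required, 1,509,819 in favor — approved.
Series C: 2/3 of 2266821 = 1511214; 1,511,214 required, 1,511,885 in favor — approved.
Series D: 4/5 of 149526 = 119620.80, rounded up to 119621; 119,621 required, 119,607 in favor — not approved.

Not approved — the Series D shares did not give the required vote.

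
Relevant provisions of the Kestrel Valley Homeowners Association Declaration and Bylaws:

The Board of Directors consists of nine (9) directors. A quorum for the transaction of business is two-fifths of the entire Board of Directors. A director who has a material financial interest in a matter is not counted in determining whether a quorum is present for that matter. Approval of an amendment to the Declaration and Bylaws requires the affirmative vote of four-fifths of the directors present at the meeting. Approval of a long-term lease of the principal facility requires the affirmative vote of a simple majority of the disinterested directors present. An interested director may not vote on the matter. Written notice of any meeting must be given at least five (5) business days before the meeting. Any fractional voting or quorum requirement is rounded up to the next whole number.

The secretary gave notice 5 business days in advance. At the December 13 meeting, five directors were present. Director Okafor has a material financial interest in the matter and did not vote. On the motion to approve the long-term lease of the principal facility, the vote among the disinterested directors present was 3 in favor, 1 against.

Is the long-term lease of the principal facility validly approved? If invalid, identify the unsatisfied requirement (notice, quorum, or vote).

Valid — all requirements satisfied.

Notice: 5 business days given; 5 required (5 ≥ 5). Satisfied.
Quorum: 5 present, but the 1 interested director does not count, leaving 4. Quorum is 4. Satisfied.
Vote: the long-term lease of the principal facility requires a majority of the disinterested directors present (5 − 1 = 4). A majority of 4 is 3, so 3 affirmative votes are needed; 3 voted in favor. Satisfied.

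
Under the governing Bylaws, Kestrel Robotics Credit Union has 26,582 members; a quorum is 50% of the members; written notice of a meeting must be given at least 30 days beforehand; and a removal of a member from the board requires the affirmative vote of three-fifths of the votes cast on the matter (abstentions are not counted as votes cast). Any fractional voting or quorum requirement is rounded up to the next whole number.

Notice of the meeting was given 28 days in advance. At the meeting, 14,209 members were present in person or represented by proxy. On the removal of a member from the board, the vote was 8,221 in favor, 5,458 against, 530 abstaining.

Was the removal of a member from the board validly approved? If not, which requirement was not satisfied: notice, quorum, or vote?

Invalid — notice requirement not satisfied.

Notice: 28 days given; 30 required. Not satisfied.
Quorum: 50% of 26,582 = 13,291; 14,209 present. Satisfied.
Vote: requires three-fifths of the votes cast (14,209 − 530 abstaining = 13,679); 3/5 of 13679 = 8207.40, rounded up to 8208, so 8,208 needed; 8,221 in favor. Satisfied.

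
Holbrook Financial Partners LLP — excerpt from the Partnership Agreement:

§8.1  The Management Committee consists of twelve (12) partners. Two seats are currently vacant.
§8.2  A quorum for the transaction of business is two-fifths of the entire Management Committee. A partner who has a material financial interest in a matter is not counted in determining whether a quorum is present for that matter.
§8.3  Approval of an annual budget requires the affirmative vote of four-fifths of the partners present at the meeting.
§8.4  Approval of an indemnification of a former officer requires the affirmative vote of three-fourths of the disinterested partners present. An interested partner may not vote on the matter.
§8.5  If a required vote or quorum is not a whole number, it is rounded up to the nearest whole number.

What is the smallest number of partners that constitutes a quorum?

2/5 of 12 = 4.80, rounded up to 5.

5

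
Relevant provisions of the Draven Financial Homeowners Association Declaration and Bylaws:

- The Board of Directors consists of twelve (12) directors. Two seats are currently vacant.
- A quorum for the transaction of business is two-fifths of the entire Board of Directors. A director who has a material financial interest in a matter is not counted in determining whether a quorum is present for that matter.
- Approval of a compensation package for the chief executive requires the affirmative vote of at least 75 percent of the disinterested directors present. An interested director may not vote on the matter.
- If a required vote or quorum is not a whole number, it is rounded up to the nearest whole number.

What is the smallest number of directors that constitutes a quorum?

2/5 of 12 = 4.80, rounded up to 5.

5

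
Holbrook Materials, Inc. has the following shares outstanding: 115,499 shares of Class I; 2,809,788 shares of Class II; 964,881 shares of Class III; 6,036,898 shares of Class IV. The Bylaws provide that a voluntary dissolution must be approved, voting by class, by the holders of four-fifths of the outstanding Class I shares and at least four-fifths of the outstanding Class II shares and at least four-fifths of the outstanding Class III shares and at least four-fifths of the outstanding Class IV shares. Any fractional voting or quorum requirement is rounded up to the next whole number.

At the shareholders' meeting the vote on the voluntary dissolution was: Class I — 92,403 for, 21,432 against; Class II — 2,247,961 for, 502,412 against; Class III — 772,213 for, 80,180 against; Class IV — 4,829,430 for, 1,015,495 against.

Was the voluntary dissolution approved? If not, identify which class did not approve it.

Not approved — the Class IV shares did not give the required vote.

Class I: 4/5 of 115499 = 92399.20, rounded up to 92400; 92,400 required, 92,403 in favor — approved.
Class II: 4/5 of 2809788 = 2247830.40, rounded up to 2247831; 2,247,831 required, 2,247,961 in favor — approved.
Class III: 4/5 of 964881 = 771904.80, rounded up to 771905; 771,905 required, 772,213 in favor — approved.
Class IV: 4/5 of 6036898 = 4829518.40, rounded up to 4829519; 4,829,519 required, 4,829,430 in favor — not approved.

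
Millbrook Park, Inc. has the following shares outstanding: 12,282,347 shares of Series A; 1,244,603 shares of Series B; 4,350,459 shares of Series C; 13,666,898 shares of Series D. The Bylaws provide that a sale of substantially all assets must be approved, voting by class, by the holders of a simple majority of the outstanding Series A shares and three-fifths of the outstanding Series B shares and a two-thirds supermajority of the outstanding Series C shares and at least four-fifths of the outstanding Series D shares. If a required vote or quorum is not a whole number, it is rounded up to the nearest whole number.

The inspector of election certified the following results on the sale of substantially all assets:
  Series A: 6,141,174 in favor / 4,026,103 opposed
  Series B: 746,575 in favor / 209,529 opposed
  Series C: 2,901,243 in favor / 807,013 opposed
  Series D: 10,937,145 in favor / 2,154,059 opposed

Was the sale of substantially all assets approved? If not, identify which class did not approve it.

Not approved — the Series B shares did not give the required vote.

Series A: a majority of 12282347 is 6141174; 6,141,174 required, 6,141,174 in favor — approved.
Series B: 3/5 of 1244603 = 746761.80, rounded up to 746762; 746,762 required, 746,575 in favor — not approved.
Series C: 2/3 of 4350459 = 2900306; 2,900,306 required, 2,901,243 in favor — approved.
Series D: 4/5 of 13666898 = 10933518.40, rounded up to 10933519; 10,933,519 required, 10,937,145 in favor — approved.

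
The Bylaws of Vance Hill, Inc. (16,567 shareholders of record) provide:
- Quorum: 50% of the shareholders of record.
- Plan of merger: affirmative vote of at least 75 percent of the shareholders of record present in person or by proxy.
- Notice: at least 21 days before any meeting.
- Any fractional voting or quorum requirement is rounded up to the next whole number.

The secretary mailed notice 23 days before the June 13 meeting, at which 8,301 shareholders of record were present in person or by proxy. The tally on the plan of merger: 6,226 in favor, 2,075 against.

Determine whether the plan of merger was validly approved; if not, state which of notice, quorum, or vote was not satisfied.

Valid — all requirements satisfied.

Notice: 23 days given; 21 required. Satisfied.
Quorum: 50% of 16,567 = 8,283.50, rounded up to 8,284; 8,301 present. Satisfied.
Vote: requires three-fourths of those present (8,301); 3/4 of 8301 = 6225.75, rounded up to 6226, so 6,226 needed; 6,226 in favor. Satisfied.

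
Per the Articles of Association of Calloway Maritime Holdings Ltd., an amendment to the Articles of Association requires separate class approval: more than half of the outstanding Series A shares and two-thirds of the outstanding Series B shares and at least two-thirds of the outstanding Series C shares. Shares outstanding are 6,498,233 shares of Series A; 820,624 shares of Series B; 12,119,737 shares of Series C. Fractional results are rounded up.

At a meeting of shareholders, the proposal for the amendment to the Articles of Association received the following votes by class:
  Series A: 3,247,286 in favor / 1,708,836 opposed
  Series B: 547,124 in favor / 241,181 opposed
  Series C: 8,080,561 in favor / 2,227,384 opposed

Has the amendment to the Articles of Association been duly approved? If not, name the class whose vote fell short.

Not approved — the Series A shares did not give the required vote.

Series A: a majority of 6498233 is 3249117; 3,249,117 required, 3,247,286 in favor — not approved.
Series B: 2/3 of 820624 = 547082.67, rounded up to 547083; 547,083 required, 547,124 in favor — approved.
Series C: 2/3 of 12119737 = 8079824.67, rounded up to 8079825; 8,079,825 required, 8,080,561 in favor — approved.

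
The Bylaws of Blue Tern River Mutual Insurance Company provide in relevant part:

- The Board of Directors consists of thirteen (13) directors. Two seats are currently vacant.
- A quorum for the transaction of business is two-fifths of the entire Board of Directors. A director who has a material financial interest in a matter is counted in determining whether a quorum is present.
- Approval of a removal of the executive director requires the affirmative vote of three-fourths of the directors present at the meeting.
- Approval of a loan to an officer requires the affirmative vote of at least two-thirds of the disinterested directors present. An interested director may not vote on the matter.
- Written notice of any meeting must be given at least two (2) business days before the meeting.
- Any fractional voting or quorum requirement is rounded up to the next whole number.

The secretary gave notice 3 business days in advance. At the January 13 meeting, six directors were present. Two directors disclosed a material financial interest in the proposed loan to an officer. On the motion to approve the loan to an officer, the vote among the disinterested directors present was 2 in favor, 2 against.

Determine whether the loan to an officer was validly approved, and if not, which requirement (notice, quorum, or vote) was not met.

Notice: 3 business days given; 2 required (3 ≥ 2). Satisfied.
Quorum: 6 present (interested directors count toward quorum); quorum is 6. Satisfied.
Vote: the loan to an officer requires two-thirds of the disinterested directors present (6 − 2 = 4). 2/3 of 4 = 2.67, rounded up to 3, so 3 affirmative votes are needed; 2 voted in favor. Not satisfied.

Invalid — vote requirement not satisfied.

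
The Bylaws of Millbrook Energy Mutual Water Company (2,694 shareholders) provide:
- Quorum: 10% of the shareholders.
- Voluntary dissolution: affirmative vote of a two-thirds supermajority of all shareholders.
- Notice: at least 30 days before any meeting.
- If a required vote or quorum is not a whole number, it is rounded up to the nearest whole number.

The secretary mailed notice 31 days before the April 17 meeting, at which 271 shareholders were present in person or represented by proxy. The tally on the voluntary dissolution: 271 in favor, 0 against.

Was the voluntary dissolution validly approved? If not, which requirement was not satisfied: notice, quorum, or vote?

Invalid — vote requirement not satisfied.

Notice: 31 days given; 30 required. Satisfied.
Quorum: 10% of 2,694 = 269.40, rounded up to 270; 271 present. Satisfied.
Vote: requires two-thirds of all shareholders (2,694); 2/3 of 2694 = 1796, so 1,796 needed; 271 in favor. Not satisfied.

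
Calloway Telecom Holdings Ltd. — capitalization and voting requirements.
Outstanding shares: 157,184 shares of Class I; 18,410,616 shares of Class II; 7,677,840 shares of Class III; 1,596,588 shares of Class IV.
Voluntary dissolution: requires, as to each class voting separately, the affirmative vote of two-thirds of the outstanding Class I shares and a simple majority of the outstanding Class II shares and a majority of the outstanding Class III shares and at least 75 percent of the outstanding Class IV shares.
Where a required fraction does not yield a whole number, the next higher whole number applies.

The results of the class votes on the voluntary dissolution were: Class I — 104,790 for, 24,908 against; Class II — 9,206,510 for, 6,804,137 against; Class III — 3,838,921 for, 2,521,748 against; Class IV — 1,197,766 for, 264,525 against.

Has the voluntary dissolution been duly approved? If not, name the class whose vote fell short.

Approved — every class gave the required vote.

Class I: 2/3 of 157184 = 104789.33, rounded up to 104790; 104,790 required, 104,790 in favor — approved.
Class II: a majority of 18410616 is 9205309; 9,205,309 required, 9,206,510 in favor — approved.
Class III: a majority of 7677840 is 3838921; 3,838,921 required, 3,838,921 in favor — approved.
Class IV: 3/4 of 1596588 = 1197441; 1,197,441 required, 1,197,766 in favor — approved.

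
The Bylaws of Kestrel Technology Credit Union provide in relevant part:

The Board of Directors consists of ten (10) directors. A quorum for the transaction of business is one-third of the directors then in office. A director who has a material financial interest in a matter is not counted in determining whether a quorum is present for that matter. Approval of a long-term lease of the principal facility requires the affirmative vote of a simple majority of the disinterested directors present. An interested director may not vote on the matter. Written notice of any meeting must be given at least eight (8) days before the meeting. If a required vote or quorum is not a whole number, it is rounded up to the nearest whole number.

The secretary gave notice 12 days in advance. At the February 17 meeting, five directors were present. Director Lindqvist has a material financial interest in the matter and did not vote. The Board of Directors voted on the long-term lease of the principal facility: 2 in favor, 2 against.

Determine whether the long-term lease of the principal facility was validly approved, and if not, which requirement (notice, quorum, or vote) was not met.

Invalid — vote requirement not satisfied.

Notice: 12 days given; 8 required (12 ≥ 8). Satisfied.
Quorum: 5 present, but the 1 interested director does not count, leaving 4. Quorum is 4. Satisfied.
Vote: the long-term lease of the principal facility requires a majority of the disinterested directors present (5 − 1 = 4). A majority of 4 is 3, so 3 affirmative votes are needed; 2 voted in favor. Not satisfied.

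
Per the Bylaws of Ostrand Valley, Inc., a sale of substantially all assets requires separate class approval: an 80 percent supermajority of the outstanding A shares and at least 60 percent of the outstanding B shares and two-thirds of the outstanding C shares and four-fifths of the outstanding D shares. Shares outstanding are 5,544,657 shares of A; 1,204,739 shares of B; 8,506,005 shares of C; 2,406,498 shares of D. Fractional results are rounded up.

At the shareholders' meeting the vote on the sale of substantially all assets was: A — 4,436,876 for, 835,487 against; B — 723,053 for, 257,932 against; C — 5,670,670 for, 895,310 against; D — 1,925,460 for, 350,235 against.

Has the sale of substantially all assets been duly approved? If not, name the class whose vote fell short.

Approved — every class gave the required vote.

A: 4/5 of 5544657 = 4435725.60, rounded up to 4435726; 4,435,726 required, 4,436,876 in favor — approved.
B: 3/5 of 1204739 = 722843.40, rounded up to 722844; 722,844 required, 723,053 in favor — approved.
C: 2/3 of 8506005 = 5670670; 5,670,670 required, 5,670,670 in favor — approved.
D: 4/5 of 2406498 = 1925198.40, rounded up to 1925199; 1,925,199 required, 1,925,460 in favor — approved.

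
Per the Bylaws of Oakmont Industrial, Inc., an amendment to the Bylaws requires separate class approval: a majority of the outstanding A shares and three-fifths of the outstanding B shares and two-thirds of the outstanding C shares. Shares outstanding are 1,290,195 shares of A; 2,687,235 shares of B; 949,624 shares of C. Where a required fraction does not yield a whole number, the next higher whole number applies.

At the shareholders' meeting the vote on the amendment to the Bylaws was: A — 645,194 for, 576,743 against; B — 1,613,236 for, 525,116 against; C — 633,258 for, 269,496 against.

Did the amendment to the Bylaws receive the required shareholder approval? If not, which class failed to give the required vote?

Approved — every class gave the required vote.

A: a majority of 1290195 is 645098; 645,098 required, 645,194 in favor — approved.
B: 3/5 of 2687235 = 1612341; 1,612,341 required, 1,613,236 in favor — approved.
C: 2/3 of 949624 = 633082.67, rounded up to 633083; 633,083 required, 633,258 in favor — approved.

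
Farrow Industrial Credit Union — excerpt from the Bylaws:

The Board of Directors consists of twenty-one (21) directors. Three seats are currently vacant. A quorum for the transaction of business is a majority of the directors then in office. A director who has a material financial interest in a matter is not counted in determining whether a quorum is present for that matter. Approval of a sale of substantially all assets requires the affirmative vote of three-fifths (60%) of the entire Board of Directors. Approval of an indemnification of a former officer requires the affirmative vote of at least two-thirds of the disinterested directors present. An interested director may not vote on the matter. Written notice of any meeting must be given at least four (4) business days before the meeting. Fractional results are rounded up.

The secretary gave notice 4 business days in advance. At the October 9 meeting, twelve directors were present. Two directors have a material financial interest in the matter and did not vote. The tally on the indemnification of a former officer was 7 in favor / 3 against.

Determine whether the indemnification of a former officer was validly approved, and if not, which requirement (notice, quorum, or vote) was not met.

Notice: 4 business days given; 4 required (4 ≥ 4). Satisfied.
Quorum: 12 present, but the 2 interested directors do not count, leaving 10. Quorum is 10. Satisfied.
Vote: the indemnification of a former officer requires two-thirds of the disinterested directors present (12 − 2 = 10). 2/3 of 10 = 6.67, rounded up to 7, so 7 affirmative votes are needed; 7 voted in favor. Satisfied.

Valid — all requirements satisfied.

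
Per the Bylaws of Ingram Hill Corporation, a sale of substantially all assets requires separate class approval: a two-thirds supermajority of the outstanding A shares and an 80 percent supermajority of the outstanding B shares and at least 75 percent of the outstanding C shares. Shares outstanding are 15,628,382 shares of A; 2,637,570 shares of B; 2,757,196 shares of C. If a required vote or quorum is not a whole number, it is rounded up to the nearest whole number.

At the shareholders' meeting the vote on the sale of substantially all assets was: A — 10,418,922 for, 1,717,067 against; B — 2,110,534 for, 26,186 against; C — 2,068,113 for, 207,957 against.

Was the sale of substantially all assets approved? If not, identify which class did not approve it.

Approved — every class gave the required vote.

A: 2/3 of 15628382 = 10418921.33, rounded up to 10418922; 10,418,922 required, 10,418,922 in favor — approved.
B: 4/5 of 2637570 = 2110056; 2,110,056 required, 2,110,534 in favor — approved.
C: 3/4 of 2757196 = 2067897; 2,067,897 required, 2,068,113 in favor — approved.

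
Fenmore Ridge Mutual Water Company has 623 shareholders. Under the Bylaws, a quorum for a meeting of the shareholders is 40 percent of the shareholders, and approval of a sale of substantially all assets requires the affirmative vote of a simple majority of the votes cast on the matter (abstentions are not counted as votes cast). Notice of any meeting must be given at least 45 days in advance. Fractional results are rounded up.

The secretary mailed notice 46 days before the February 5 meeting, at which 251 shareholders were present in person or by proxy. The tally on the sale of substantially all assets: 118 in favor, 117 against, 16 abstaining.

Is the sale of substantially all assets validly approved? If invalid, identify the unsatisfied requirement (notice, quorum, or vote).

Valid — all requirements satisfied.

Notice: 46 days given; 45 required. Satisfied.
Quorum: 40% of 623 = 249.20, rounded up to 250; 251 present. Satisfied.
Vote: requires a majority of the votes cast (251 − 16 abstaining = 235); a majority of 235 is 118, so 118 needed; 118 in favor. Satisfied.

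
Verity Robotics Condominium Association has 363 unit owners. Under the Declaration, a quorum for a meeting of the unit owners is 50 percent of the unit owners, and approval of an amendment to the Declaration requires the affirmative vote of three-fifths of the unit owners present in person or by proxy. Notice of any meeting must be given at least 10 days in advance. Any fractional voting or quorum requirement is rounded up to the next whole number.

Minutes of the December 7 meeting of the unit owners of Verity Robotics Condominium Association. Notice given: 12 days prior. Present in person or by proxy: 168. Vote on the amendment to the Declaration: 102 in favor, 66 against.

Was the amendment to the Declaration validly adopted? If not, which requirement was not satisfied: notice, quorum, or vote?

Invalid — quorum requirement not satisfied.

Notice: 12 days given; 10 required. Satisfied.
Quorum: 50% of 363 = 181.50, rounded up to 182; 168 present. Not satisfied.
Vote: requires three-fifths of those present (168); 3/5 of 168 = 100.80, rounded up to 101, so 101 needed; 102 in favor. Satisfied.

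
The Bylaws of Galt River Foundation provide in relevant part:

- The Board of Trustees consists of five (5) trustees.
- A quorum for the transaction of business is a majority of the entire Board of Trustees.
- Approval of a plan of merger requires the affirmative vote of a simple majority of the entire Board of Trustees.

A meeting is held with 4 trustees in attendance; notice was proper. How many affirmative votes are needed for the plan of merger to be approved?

3

The plan of merger requires a majority of the entire Board of Trustees (5).
A majority of 5 is 3.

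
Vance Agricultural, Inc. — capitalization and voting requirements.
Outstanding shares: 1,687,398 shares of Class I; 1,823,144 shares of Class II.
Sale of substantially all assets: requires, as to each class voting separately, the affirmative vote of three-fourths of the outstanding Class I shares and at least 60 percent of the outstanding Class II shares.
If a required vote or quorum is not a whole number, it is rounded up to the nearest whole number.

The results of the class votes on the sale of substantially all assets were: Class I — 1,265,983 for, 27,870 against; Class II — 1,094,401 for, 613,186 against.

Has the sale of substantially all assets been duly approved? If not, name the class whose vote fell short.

Class I: 3/4 of 1687398 = 1265548.50, rounded up to 1265549; 1,265,549 required, 1,265,983 in favor — approved.
Class II: 3/5 of 1823144 = 1093886.40, rounded up to 1093887; 1,093,887 required, 1,094,401 in favor — approved.

Approved — every class gave the required vote.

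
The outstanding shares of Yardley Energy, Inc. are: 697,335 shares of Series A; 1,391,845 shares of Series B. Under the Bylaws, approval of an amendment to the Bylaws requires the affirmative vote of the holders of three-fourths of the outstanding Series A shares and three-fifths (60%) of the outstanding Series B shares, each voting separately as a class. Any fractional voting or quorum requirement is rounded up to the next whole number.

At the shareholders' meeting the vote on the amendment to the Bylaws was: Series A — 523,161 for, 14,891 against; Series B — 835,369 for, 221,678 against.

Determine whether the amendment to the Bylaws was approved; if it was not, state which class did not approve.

Series A: 3/4 of 697335 = 523001.25, rounded up to 523002; 523,002 required, 523,161 in favor — approved.
Series B: 3/5 of 1391845 = 835107; 835,107 required, 835,369 in favor — approved.

Approved — every class gave the required vote.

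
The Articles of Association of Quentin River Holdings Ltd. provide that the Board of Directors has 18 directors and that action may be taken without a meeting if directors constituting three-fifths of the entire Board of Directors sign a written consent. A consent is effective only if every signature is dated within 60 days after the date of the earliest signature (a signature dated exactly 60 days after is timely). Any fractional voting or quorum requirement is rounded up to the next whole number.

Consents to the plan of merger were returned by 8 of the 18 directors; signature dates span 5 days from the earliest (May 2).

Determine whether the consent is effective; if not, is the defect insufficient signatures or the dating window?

Signatures required: three-fifths of 18 — 3/5 of 18 = 10.80, rounded up to 11, so 11 needed; 8 signed. Insufficient.
Dating window: the latest signature is 5 days after the earliest; the limit is 60 days. Within the window.

Not effective — insufficient signatures.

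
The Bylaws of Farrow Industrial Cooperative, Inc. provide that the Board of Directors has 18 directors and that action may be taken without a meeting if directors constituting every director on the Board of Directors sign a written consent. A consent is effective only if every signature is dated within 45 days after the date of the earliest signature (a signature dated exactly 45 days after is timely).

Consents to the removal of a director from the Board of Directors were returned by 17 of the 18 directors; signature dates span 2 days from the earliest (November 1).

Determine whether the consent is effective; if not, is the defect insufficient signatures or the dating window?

Signatures required: all of 18 — unanimous means all 18, so 18 needed; 17 signed. Insufficient.
Dating window: the latest signature is 2 days after the earliest; the limit is 45 days. Within the window.

Not effective — insufficient signatures.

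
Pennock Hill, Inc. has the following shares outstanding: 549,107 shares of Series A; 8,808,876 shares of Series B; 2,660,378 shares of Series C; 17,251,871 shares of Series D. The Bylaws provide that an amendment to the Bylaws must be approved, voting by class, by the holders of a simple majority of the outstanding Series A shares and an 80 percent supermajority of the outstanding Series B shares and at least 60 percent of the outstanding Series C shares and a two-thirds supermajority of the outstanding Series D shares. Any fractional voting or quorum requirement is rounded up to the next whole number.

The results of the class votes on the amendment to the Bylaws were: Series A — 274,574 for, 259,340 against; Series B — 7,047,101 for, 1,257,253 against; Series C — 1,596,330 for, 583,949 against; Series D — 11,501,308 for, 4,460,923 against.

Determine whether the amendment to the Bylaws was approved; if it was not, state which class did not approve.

Series A: a majority of 549107 is 274554; 274,554 required, 274,574 in favor — approved.
Series B: 4/5 of 8808876 = 7047100.80, rounded up to 7047101; 7,047,101 required, 7,047,101 in favor — approved.
Series C: 3/5 of 2660378 = 1596226.80, rounded up to 1596227; 1,596,227 required, 1,596,330 in favor — approved.
Series D: 2/3 of 17251871 = 11501247.33, rounded up to 11501248; 11,501,248 required, 11,501,308 in favor — approved.

Approved — every class gave the required vote.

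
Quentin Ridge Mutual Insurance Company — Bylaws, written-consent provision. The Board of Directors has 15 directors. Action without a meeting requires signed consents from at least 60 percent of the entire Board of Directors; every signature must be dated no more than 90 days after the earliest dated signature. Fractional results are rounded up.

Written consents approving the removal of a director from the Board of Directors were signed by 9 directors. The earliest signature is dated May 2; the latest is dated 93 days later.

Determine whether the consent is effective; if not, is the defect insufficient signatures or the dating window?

Not effective — dating-window requirement not satisfied.

Signatures required: at least 60 percent of 15 — 3/5 of 15 = 9, so 9 needed; 9 signed. Sufficient.
Dating window: the latest signature is 93 days after the earliest; the limit is 90 days. Outside the window.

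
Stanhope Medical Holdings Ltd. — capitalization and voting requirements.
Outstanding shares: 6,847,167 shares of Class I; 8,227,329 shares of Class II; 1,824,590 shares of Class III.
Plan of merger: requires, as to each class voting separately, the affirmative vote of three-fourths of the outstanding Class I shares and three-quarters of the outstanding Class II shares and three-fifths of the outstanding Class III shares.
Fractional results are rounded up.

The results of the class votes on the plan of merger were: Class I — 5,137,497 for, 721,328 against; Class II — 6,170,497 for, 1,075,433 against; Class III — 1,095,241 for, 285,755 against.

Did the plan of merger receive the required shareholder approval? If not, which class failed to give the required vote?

Class I: 3/4 of 6847167 = 5135375.25, rounded up to 5135376; 5,135,376 required, 5,137,497 in favor — approved.
Class II: 3/4 of 8227329 = 6170496.75, rounded up to 6170497; 6,170,497 required, 6,170,497 in favor — approved.
Class III: 3/5 of 1824590 = 1094754; 1,094,754 required, 1,095,241 in favor — approved.

Approved — every class gave the required vote.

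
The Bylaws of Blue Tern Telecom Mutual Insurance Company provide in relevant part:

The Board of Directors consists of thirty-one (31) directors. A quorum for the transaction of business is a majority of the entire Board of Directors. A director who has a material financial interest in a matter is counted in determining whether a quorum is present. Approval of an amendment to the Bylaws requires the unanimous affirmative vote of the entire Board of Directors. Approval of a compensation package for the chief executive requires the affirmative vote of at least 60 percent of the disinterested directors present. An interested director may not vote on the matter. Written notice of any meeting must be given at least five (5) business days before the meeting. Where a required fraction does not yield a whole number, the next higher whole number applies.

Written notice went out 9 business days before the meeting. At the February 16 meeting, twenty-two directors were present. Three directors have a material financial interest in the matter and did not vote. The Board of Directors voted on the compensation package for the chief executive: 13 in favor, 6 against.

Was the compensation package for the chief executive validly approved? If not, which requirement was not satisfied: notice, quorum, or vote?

Notice: 9 business days given; 5 required (9 ≥ 5). Satisfied.
Quorum: 22 present (interested directors count toward quorum); quorum is 16. Satisfied.
Vote: the compensation package for the chief executive requires three-fifths of the disinterested directors present (22 − 3 = 19). 3/5 of 19 = 11.40, rounded up to 12, so 12 affirmative votes are needed; 13 voted in favor. Satisfied.

Valid — all requirements satisfied.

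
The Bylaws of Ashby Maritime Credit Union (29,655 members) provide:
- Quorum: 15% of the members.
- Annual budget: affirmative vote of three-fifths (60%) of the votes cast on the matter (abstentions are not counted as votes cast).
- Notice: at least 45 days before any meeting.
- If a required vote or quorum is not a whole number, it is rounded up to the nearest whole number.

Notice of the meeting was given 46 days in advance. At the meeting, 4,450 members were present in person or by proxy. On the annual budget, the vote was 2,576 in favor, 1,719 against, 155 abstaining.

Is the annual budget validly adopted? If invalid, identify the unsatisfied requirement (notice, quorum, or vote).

Invalid — vote requirement not satisfied.

Notice: 46 days given; 45 required. Satisfied.
Quorum: 15% of 29,655 = 4,448.25, rounded up to 4,449; 4,450 present. Satisfied.
Vote: requires three-fifths of the votes cast (4,450 − 155 abstaining = 4,295); 3/5 of 4295 = 2577, so 2,577 needed; 2,576 in favor. Not satisfied.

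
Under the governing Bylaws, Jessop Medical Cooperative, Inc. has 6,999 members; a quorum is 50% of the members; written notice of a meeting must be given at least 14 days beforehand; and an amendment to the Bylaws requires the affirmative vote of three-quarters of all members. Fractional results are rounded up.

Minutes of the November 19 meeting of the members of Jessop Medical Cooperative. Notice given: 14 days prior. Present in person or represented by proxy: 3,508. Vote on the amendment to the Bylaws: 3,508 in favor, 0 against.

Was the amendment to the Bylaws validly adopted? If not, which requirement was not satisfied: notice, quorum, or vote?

Invalid — vote requirement not satisfied.

Notice: 14 days given; 14 required. Satisfied.
Quorum: 50% of 6,999 = 3,499.50, rounded up to 3,500; 3,508 present. Satisfied.
Vote: requires three-fourths of all members (6,999); 3/4 of 6999 = 5249.25, rounded up to 5250, so 5,250 needed; 3,508 in favor. Not satisfied.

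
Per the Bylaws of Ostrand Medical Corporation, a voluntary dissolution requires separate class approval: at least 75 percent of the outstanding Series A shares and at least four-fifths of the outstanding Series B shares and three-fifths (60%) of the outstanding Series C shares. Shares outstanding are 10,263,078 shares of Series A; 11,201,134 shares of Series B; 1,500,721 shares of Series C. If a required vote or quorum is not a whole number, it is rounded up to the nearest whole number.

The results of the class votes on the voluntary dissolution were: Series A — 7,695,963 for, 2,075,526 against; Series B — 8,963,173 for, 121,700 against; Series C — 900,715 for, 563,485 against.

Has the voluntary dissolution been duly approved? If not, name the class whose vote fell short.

Not approved — the Series A shares did not give the required vote.

Series A: 3/4 of 10263078 = 7697308.50, rounded up to 7697309; 7,697,309 required, 7,695,963 in favor — not approved.
Series B: 4/5 of 11201134 = 8960907.20, rounded up to 8960908; 8,960,908 required, 8,963,173 in favor — approved.
Series C: 3/5 of 1500721 = 900432.60, rounded up to 900433; 900,433 required, 900,715 in favor — approved.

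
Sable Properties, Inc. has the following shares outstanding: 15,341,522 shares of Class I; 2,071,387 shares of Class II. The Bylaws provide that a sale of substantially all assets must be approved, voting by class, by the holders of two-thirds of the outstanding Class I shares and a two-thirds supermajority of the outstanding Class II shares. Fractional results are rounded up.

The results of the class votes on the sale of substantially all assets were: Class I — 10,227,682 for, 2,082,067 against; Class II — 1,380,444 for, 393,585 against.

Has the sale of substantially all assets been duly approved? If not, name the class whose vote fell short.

Not approved — the Class II shares did not give the required vote.

Class I: 2/3 of 15341522 = 10227681.33, rounded up to 10227682; 10,227,682 required, 10,227,682 in favor — approved.
Class II: 2/3 of 2071387 = 1380924.67, rounded up to 1380925; 1,380,925 required, 1,380,444 in favor — not approved.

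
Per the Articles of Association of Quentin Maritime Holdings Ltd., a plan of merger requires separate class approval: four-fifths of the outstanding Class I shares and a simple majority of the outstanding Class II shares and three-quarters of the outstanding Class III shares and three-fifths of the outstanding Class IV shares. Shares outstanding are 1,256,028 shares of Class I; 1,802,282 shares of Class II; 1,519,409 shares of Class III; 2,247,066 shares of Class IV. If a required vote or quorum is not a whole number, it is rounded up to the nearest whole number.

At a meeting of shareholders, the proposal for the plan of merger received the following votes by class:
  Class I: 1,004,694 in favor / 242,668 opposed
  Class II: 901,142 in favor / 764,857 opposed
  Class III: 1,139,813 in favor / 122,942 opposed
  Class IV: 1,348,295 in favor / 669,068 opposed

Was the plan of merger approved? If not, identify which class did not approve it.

Not approved — the Class I shares did not give the required vote.

Class I: 4/5 of 1256028 = 1004822.40, rounded up to 1004823; 1,004,823 required, 1,004,694 in favor — not approved.
Class II: a majority of 1802282 is 901142; 901,142 required, 901,142 in favor — approved.
Class III: 3/4 of 1519409 = 1139556.75, rounded up to 1139557; 1,139,557 required, 1,139,813 in favor — approved.
Class IV: 3/5 of 2247066 = 1348239.60, rounded up to 1348240; 1,348,240 required, 1,348,295 in favor — approved.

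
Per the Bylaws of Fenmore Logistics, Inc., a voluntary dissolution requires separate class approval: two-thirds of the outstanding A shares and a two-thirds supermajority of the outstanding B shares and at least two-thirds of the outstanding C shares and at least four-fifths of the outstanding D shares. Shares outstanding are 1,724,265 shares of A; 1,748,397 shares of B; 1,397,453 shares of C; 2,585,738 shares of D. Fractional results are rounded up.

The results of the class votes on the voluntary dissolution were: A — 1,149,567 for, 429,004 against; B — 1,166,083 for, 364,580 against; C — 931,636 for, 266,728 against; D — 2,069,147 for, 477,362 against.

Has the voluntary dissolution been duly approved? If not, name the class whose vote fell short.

Approved — every class gave the required vote.

A: 2/3 of 1724265 = 1149510; 1,149,510 required, 1,149,567 in favor — approved.
B: 2/3 of 1748397 = 1165598; 1,165,598 required, 1,166,083 in favor — approved.
C: 2/3 of 1397453 = 931635.33, rounded up to 931636; 931,636 required, 931,636 in favor — approved.
D: 4/5 of 2585738 = 2068590.40, rounded up to 2068591; 2,068,591 required, 2,069,147 in favor — approved.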